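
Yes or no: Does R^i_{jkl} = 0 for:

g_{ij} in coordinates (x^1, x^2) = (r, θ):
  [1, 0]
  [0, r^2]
Non-zero Christoffel symbols:
Γ^r_{θ θ} = -r
Γ^θ_{r θ} = 1/r
Ricci tensor: R_{rr} = 0, R_{rθ} = 0, R_{θθ} = 0
All R_{ij} vanish; in 2 dimensions the Riemann tensor is fully determined by the Ricci tensor, so R^i_{jkl} = 0: the metric is flat (curvilinear coordinates on flat space).
Yes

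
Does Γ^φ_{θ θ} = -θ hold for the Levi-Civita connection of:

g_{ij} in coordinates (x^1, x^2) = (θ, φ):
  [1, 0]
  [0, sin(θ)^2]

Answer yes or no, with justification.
Γ^φ_{θ θ} = (1/2) g^{φφ} (∂_θ g_{φθ} + ∂_θ g_{φθ} - ∂_φ g_{θθ}) = (1/2)(1/sin(θ)^2)((0) + (0) - (0)) = 0
This differs from the proposed value -θ.
No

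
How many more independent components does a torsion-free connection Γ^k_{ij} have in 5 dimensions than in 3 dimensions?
Independent components in n dimensions: n × n(n+1)/2 = n^2(n+1)/2.
5D: 5 × 15 = 75
3D: 3 × 6 = 18
Difference = 75 - 18 = 57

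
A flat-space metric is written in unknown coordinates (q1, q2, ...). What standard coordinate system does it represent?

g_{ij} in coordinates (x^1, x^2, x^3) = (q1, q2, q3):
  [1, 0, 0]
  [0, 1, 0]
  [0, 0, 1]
All components are constant and the metric is the identity, i.e. orthonormal rectilinear coordinates.
Cartesian (3D) coordinates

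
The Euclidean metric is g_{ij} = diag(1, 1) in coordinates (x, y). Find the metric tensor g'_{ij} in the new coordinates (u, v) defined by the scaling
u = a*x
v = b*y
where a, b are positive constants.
Invert the transformation: x = u/a, y = v/b
g'_{ij} = (∂x^k/∂x'^i)(∂x^l/∂x'^j) g_{kl}; with g_{kl} = δ_{kl} this is Σ_k (∂x^k/∂x'^i)(∂x^k/∂x'^j).
Jacobian: ∂x/∂u = 1/a, ∂x/∂v = 0, ∂y/∂u = 0, ∂y/∂v = 1/b
g'_{uu} = (1/a)(1/a) + (0)(0) = 1/a^2
g'_{uv} = (1/a)(0) + (0)(1/b) = 0
g'_{vv} = (0)(0) + (1/b)(1/b) = 1/b^2
g'_{ij} = diag(1/a^2, 1/b^2)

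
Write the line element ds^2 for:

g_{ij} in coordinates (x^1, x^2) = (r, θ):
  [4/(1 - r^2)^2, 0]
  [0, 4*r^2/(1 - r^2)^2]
ds^2 = g_{ij} dx^i dx^j; only the non-zero components contribute.
ds^2 = (4/(1 - r^2)^2) dr^2 + (4*r^2/(1 - r^2)^2) dθ^2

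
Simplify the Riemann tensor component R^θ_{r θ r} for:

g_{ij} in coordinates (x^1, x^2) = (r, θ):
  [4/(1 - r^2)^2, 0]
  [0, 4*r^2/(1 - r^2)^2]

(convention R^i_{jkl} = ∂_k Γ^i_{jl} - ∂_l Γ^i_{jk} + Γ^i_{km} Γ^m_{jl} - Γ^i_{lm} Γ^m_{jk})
Non-zero Christoffel symbols (Γ^k_{ij} = Γ^k_{ji}):
Γ^r_{r r} = 2*r/(1 - r^2)
Γ^r_{θ θ} = (r^3 + r)/(r^2 - 1)
Γ^θ_{r θ} = (-r^2 - 1)/(r^3 - r)
R^θ_{r θ r} = ∂_θ Γ^θ_{r r} - ∂_r Γ^θ_{r θ} + Γ^θ_{θ m} Γ^m_{r r} - Γ^θ_{r m} Γ^m_{r θ}
  = (0) - ((r^4 + 4*r^2 - 1)/(r^3 - r)^2) + (2*(r^2 + 1)/(r^2 - 1)^2) - ((r^2 + 1)^2/(r^3 - r)^2) = -4/(r^2 - 1)^2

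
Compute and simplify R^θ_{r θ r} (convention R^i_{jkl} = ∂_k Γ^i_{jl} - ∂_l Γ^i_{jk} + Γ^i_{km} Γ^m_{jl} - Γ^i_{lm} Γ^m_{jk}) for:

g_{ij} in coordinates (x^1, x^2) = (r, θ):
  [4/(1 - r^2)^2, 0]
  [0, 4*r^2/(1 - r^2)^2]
Non-zero Christoffel symbols (Γ^k_{ij} = Γ^k_{ji}):
Γ^r_{r r} = 2*r/(1 - r^2)
Γ^r_{θ θ} = (r^3 + r)/(r^2 - 1)
Γ^θ_{r θ} = (-r^2 - 1)/(r^3 - r)
R^θ_{r θ r} = ∂_θ Γ^θ_{r r} - ∂_r Γ^θ_{r θ} + Γ^θ_{θ m} Γ^m_{r r} - Γ^θ_{r m} Γ^m_{r θ}
  = (0) - ((r^4 + 4*r^2 - 1)/(r^3 - r)^2) + (2*(r^2 + 1)/(r^2 - 1)^2) - ((r^2 + 1)^2/(r^3 - r)^2) = -4/(r^2 - 1)^2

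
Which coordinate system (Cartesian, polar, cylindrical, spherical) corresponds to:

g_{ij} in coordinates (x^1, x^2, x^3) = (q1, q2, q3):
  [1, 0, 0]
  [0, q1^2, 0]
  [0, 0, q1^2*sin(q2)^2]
The line element ds^2 = dq1^2 + q1^2 dq2^2 + q1^2 sin(q2)^2 dq3^2 is dr^2 + r^2 dθ^2 + r^2 sin(θ)^2 dφ^2 with q1 = r, q2 = θ, q3 = φ.
spherical coordinates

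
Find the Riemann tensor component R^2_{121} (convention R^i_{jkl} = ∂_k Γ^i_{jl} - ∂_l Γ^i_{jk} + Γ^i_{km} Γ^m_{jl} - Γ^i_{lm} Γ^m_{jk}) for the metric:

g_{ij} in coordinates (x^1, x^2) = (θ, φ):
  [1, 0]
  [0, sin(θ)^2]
Non-zero Christoffel symbols (Γ^k_{ij} = Γ^k_{ji}):
Γ^θ_{φ φ} = -sin(2*θ)/2
Γ^φ_{θ φ} = 1/tan(θ)
R^φ_{θ φ θ} = ∂_φ Γ^φ_{θ θ} - ∂_θ Γ^φ_{θ φ} + Γ^φ_{φ m} Γ^m_{θ θ} - Γ^φ_{θ m} Γ^m_{θ φ}
  = (0) - (-1/sin(θ)^2) + (0) - (1/tan(θ)^2) = 1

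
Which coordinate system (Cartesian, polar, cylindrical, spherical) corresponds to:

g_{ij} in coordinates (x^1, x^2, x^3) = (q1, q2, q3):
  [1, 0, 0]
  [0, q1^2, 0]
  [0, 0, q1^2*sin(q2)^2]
The line element ds^2 = dq1^2 + q1^2 dq2^2 + q1^2 sin(q2)^2 dq3^2 is dr^2 + r^2 dθ^2 + r^2 sin(θ)^2 dφ^2 with q1 = r, q2 = θ, q3 = φ.
spherical coordinates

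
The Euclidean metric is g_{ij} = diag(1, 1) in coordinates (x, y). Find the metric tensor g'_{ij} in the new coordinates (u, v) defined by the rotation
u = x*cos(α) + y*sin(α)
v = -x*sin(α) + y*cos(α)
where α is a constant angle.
Invert the transformation: x = u*cos(α) - v*sin(α), y = u*sin(α) + v*cos(α)
g'_{ij} = (∂x^k/∂x'^i)(∂x^l/∂x'^j) g_{kl}; with g_{kl} = δ_{kl} this is Σ_k (∂x^k/∂x'^i)(∂x^k/∂x'^j).
Jacobian: ∂x/∂u = cos(α), ∂x/∂v = -sin(α), ∂y/∂u = sin(α), ∂y/∂v = cos(α)
g'_{uu} = (cos(α))(cos(α)) + (sin(α))(sin(α)) = 1
g'_{uv} = (cos(α))(-sin(α)) + (sin(α))(cos(α)) = 0
g'_{vv} = (-sin(α))(-sin(α)) + (cos(α))(cos(α)) = 1
g'_{ij} = diag(1, 1)
The Euclidean metric is invariant under rotations.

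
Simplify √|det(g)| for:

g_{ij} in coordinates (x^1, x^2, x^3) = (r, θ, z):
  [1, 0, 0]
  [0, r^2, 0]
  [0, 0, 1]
det(g) = r^2
√|det(g)| = r
Volume element: dV = r dr dθ dz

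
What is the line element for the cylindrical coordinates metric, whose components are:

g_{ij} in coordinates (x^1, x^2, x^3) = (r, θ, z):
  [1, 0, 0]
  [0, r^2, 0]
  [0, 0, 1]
ds^2 = g_{ij} dx^i dx^j; only the non-zero components contribute.
ds^2 = dr^2 + r^2 dθ^2 + dz^2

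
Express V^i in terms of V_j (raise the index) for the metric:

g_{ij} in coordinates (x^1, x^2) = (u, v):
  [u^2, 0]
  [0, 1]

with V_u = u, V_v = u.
Inverse metric (diagonal): g^{uu} = 1/u^2, g^{vv} = 1
V^i = g^{ij} V_j:
V^u = (1/u^2)(u) + (0)(u) = 1/u
V^v = (0)(u) + (1)(u) = u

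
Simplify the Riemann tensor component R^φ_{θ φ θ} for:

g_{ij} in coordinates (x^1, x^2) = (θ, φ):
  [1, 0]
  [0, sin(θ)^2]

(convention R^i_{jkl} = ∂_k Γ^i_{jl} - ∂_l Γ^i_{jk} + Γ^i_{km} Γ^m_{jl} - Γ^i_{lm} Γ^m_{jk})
Non-zero Christoffel symbols (Γ^k_{ij} = Γ^k_{ji}):
Γ^θ_{φ φ} = -sin(2*θ)/2
Γ^φ_{θ φ} = 1/tan(θ)
R^φ_{θ φ θ} = ∂_φ Γ^φ_{θ θ} - ∂_θ Γ^φ_{θ φ} + Γ^φ_{φ m} Γ^m_{θ θ} - Γ^φ_{θ m} Γ^m_{θ φ}
  = (0) - (-1/sin(θ)^2) + (0) - (1/tan(θ)^2) = 1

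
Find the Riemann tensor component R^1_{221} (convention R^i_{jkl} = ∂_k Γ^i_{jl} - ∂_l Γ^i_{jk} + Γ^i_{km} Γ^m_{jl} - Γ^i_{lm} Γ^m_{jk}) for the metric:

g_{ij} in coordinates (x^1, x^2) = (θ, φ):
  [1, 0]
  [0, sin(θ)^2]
Non-zero Christoffel symbols (Γ^k_{ij} = Γ^k_{ji}):
Γ^θ_{φ φ} = -sin(2*θ)/2
Γ^φ_{θ φ} = 1/tan(θ)
R^θ_{φ φ θ} = ∂_φ Γ^θ_{φ θ} - ∂_θ Γ^θ_{φ φ} + Γ^θ_{φ m} Γ^m_{φ θ} - Γ^θ_{θ m} Γ^m_{φ φ}
  = (0) - (-cos(2*θ)) + (-cos(θ)^2) - (0) = -sin(θ)^2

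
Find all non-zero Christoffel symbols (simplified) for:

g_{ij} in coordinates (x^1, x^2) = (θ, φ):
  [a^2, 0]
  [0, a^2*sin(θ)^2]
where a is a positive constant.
Using Γ^k_{ij} = (1/2) g^{km} (∂_i g_{mj} + ∂_j g_{mi} - ∂_m g_{ij}); the metric is diagonal, so only the m = k term contributes.
Non-zero symbols (using the symmetry Γ^k_{ij} = Γ^k_{ji}):
Γ^θ_{φ φ} = (1/2) g^{θθ} (∂_φ g_{θφ} + ∂_φ g_{θφ} - ∂_θ g_{φφ}) = (1/2)(1/a^2)((0) + (0) - (a^2*sin(2*θ))) = -sin(2*θ)/2
Γ^φ_{θ φ} = (1/2) g^{φφ} (∂_θ g_{φφ} + ∂_φ g_{φθ} - ∂_φ g_{θφ}) = (1/2)(1/(a^2*sin(θ)^2))((a^2*sin(2*θ)) + (0) - (0)) = 1/tan(θ)
All other Christoffel symbols are zero.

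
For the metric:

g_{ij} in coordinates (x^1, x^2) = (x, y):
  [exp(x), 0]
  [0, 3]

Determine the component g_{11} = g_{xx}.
With x^1 = x, x^2 = y, g_{11} = g_{xx} is the row-1, column-1 entry of the matrix.
g_{11} = exp(x)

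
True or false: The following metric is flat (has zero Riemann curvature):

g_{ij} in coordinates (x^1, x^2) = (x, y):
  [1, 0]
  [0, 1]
All metric components are constant, so every Christoffel symbol vanishes and R^i_{jkl} = 0.
True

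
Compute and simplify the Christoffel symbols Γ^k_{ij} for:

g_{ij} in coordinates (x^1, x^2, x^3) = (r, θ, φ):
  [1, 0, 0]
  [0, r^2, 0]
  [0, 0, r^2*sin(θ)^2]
Using Γ^k_{ij} = (1/2) g^{km} (∂_i g_{mj} + ∂_j g_{mi} - ∂_m g_{ij}); the metric is diagonal, so only the m = k term contributes.
Non-zero symbols (using the symmetry Γ^k_{ij} = Γ^k_{ji}):
Γ^r_{θ θ} = (1/2) g^{rr} (∂_θ g_{rθ} + ∂_θ g_{rθ} - ∂_r g_{θθ}) = (1/2)(1)((0) + (0) - (2*r)) = -r
Γ^r_{φ φ} = (1/2) g^{rr} (∂_φ g_{rφ} + ∂_φ g_{rφ} - ∂_r g_{φφ}) = (1/2)(1)((0) + (0) - (2*r*sin(θ)^2)) = -r*sin(θ)^2
Γ^θ_{r θ} = (1/2) g^{θθ} (∂_r g_{θθ} + ∂_θ g_{θr} - ∂_θ g_{rθ}) = (1/2)(1/r^2)((2*r) + (0) - (0)) = 1/r
Γ^θ_{φ φ} = (1/2) g^{θθ} (∂_φ g_{θφ} + ∂_φ g_{θφ} - ∂_θ g_{φφ}) = (1/2)(1/r^2)((0) + (0) - (r^2*sin(2*θ))) = -sin(2*θ)/2
Γ^φ_{r φ} = (1/2) g^{φφ} (∂_r g_{φφ} + ∂_φ g_{φr} - ∂_φ g_{rφ}) = (1/2)(1/(r^2*sin(θ)^2))((2*r*sin(θ)^2) + (0) - (0)) = 1/r
Γ^φ_{θ φ} = (1/2) g^{φφ} (∂_θ g_{φφ} + ∂_φ g_{φθ} - ∂_φ g_{θφ}) = (1/2)(1/(r^2*sin(θ)^2))((r^2*sin(2*θ)) + (0) - (0)) = 1/tan(θ)
All other Christoffel symbols are zero.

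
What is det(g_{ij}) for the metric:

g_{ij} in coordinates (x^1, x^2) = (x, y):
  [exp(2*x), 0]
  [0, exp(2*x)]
For a 2×2 metric: det(g) = g_{11}·g_{22} - g_{12}·g_{21}
= (exp(2*x))·(exp(2*x)) - (0)·(0)
= exp(4*x) - 0
det(g) = exp(4*x)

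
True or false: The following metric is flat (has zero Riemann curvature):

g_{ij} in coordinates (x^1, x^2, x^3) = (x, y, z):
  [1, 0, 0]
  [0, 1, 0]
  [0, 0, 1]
All metric components are constant, so every Christoffel symbol vanishes and R^i_{jkl} = 0.
True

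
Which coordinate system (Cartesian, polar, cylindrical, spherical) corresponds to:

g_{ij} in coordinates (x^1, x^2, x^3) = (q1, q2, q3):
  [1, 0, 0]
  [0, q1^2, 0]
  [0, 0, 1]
The line element ds^2 = dq1^2 + q1^2 dq2^2 + dq3^2 is dr^2 + r^2 dθ^2 + dz^2 with q1 = r, q2 = θ, q3 = z.
cylindrical coordinates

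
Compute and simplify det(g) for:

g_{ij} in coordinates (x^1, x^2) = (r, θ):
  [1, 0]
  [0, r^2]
For a 2×2 metric: det(g) = g_{11}·g_{22} - g_{12}·g_{21}
= (1)·(r^2) - (0)·(0)
= r^2 - 0
det(g) = r^2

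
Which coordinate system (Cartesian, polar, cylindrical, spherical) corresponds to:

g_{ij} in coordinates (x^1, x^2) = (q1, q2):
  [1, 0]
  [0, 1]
All components are constant and the metric is the identity, i.e. orthonormal rectilinear coordinates.
Cartesian (2D) coordinates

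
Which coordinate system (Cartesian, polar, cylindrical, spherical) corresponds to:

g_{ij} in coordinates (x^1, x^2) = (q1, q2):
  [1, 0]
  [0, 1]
All components are constant and the metric is the identity, i.e. orthonormal rectilinear coordinates.
Cartesian (2D) coordinates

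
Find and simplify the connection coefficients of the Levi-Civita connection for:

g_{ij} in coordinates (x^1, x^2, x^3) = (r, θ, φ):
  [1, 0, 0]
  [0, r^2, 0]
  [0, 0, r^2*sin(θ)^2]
Using Γ^k_{ij} = (1/2) g^{km} (∂_i g_{mj} + ∂_j g_{mi} - ∂_m g_{ij}); the metric is diagonal, so only the m = k term contributes.
Non-zero symbols (using the symmetry Γ^k_{ij} = Γ^k_{ji}):
Γ^r_{θ θ} = (1/2) g^{rr} (∂_θ g_{rθ} + ∂_θ g_{rθ} - ∂_r g_{θθ}) = (1/2)(1)((0) + (0) - (2*r)) = -r
Γ^r_{φ φ} = (1/2) g^{rr} (∂_φ g_{rφ} + ∂_φ g_{rφ} - ∂_r g_{φφ}) = (1/2)(1)((0) + (0) - (2*r*sin(θ)^2)) = -r*sin(θ)^2
Γ^θ_{r θ} = (1/2) g^{θθ} (∂_r g_{θθ} + ∂_θ g_{θr} - ∂_θ g_{rθ}) = (1/2)(1/r^2)((2*r) + (0) - (0)) = 1/r
Γ^θ_{φ φ} = (1/2) g^{θθ} (∂_φ g_{θφ} + ∂_φ g_{θφ} - ∂_θ g_{φφ}) = (1/2)(1/r^2)((0) + (0) - (r^2*sin(2*θ))) = -sin(2*θ)/2
Γ^φ_{r φ} = (1/2) g^{φφ} (∂_r g_{φφ} + ∂_φ g_{φr} - ∂_φ g_{rφ}) = (1/2)(1/(r^2*sin(θ)^2))((2*r*sin(θ)^2) + (0) - (0)) = 1/r
Γ^φ_{θ φ} = (1/2) g^{φφ} (∂_θ g_{φφ} + ∂_φ g_{φθ} - ∂_φ g_{θφ}) = (1/2)(1/(r^2*sin(θ)^2))((r^2*sin(2*θ)) + (0) - (0)) = 1/tan(θ)
All other Christoffel symbols are zero.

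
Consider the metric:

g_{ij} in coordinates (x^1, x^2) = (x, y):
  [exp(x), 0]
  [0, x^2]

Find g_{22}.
With x^1 = x, x^2 = y, g_{22} = g_{yy} is the row-2, column-2 entry of the matrix.
g_{22} = x^2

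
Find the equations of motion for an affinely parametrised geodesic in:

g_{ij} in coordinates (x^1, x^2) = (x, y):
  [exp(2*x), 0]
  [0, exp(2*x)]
Geodesic equation: d^2x^k/dλ^2 + Γ^k_{ij} (dx^i/dλ)(dx^j/dλ) = 0.
Non-zero Christoffel symbols:
Γ^x_{x x} = 1
Γ^x_{y y} = -1
Γ^y_{x y} = 1
Substituting (the symmetric pair Γ^k_{ij}, Γ^k_{ji} combines into a factor 2):
d^2x/dλ^2 + (dx/dλ)^2 - (dy/dλ)^2 = 0
d^2y/dλ^2 + 2 (dx/dλ)(dy/dλ) = 0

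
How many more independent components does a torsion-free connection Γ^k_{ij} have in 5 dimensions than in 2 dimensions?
Independent components in n dimensions: n × n(n+1)/2 = n^2(n+1)/2.
5D: 5 × 15 = 75
2D: 2 × 3 = 6
Difference = 75 - 6 = 69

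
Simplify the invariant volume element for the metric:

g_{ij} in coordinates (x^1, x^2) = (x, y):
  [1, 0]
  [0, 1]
det(g) = 1
√|det(g)| = 1
Volume element: dV = 1 dx dy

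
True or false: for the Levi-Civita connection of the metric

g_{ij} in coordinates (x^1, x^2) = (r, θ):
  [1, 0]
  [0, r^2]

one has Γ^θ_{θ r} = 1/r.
Γ^θ_{θ r} = (1/2) g^{θθ} (∂_θ g_{θr} + ∂_r g_{θθ} - ∂_θ g_{θr}) = (1/2)(1/r^2)((0) + (2*r) - (0)) = 1/r
This equals the proposed value 1/r.
True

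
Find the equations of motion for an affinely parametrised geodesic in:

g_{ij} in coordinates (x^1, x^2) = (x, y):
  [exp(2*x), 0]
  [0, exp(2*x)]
Geodesic equation: d^2x^k/dλ^2 + Γ^k_{ij} (dx^i/dλ)(dx^j/dλ) = 0.
Non-zero Christoffel symbols:
Γ^x_{x x} = 1
Γ^x_{y y} = -1
Γ^y_{x y} = 1
Substituting (the symmetric pair Γ^k_{ij}, Γ^k_{ji} combines into a factor 2):
d^2x/dλ^2 + (dx/dλ)^2 - (dy/dλ)^2 = 0
d^2y/dλ^2 + 2 (dx/dλ)(dy/dλ) = 0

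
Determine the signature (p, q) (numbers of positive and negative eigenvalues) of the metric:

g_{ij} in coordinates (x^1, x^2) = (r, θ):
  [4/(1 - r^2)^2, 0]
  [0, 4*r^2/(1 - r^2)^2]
The metric is diagonal, so its eigenvalues are the diagonal entries: 4/(1 - r^2)^2, 4*r^2/(1 - r^2)^2 (at a generic point, where coordinate-dependent entries are positive).
2 positive, 0 negative.
(2, 0) - Riemannian (positive definite)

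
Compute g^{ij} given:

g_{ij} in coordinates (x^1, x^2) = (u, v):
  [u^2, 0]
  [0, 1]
The metric is diagonal, so g^{ij} is diagonal with entries 1/g_{ii}: diag(1/(u^2), 1).
g^{ij}:
  [1/u^2, 0]
  [0, 1]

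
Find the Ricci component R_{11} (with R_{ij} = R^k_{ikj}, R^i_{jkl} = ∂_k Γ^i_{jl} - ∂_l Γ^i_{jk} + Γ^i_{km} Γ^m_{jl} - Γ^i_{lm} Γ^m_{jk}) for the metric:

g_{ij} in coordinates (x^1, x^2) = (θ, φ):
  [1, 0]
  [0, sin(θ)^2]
Non-zero Christoffel symbols (Γ^k_{ij} = Γ^k_{ji}):
Γ^θ_{φ φ} = -sin(2*θ)/2
Γ^φ_{θ φ} = 1/tan(θ)
R^θ_{θ θ θ} = 0 (a repeated index in an antisymmetric pair)
R^φ_{θ φ θ} = ∂_φ Γ^φ_{θ θ} - ∂_θ Γ^φ_{θ φ} + Γ^φ_{φ m} Γ^m_{θ θ} - Γ^φ_{θ m} Γ^m_{θ φ}
  = (0) - (-1/sin(θ)^2) + (0) - (1/tan(θ)^2) = 1
R_{θθ} = R^θ_{θ θ θ} + R^φ_{θ φ θ} = (0) + (1) = 1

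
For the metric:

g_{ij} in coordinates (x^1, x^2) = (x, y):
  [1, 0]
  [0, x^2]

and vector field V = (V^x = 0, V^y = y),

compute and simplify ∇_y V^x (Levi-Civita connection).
Non-zero Christoffel symbols:
Γ^x_{y y} = -x
Γ^y_{x y} = 1/x
∇_y V^x = ∂_y V^x + Γ^x_{y j} V^j
  = (0) + (0)(0) + (-x)(y)
  = -x*y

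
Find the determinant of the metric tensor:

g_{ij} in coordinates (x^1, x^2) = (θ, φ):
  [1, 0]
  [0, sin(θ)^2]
For a 2×2 metric: det(g) = g_{11}·g_{22} - g_{12}·g_{21}
= (1)·(sin(θ)^2) - (0)·(0)
= sin(θ)^2 - 0
det(g) = sin(θ)^2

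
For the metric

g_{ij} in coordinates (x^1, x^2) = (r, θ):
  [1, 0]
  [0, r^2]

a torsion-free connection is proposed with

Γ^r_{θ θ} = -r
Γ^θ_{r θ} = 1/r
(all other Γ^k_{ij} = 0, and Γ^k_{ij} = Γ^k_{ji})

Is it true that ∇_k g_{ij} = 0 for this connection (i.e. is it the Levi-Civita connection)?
Using ∇_k g_{ij} = ∂_k g_{ij} - Γ^m_{ki} g_{mj} - Γ^m_{kj} g_{im}:
e.g. ∇_r g_{θθ} = (2*r) - (r) - (r) = 0
Every component ∇_k g_{ij} vanishes: the connection is metric compatible.
Yes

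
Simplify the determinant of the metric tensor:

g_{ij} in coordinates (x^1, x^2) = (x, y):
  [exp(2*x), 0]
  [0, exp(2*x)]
For a 2×2 metric: det(g) = g_{11}·g_{22} - g_{12}·g_{21}
= (exp(2*x))·(exp(2*x)) - (0)·(0)
= exp(4*x) - 0
det(g) = exp(4*x)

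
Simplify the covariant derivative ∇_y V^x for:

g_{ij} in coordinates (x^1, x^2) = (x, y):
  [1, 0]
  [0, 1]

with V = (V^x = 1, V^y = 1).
All Christoffel symbols are zero.
∇_y V^x = ∂_y V^x + Γ^x_{y j} V^j
  = (0) + (0)(1) + (0)(1)
  = 0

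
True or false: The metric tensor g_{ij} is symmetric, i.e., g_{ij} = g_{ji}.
By definition the metric is a symmetric bilinear form, g_{ij} = g_{ji}.
True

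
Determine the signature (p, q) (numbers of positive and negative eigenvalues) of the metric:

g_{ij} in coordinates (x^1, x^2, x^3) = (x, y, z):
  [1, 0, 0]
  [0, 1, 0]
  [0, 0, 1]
The metric is diagonal, so its eigenvalues are the diagonal entries: 1, 1, 1 (at a generic point, where coordinate-dependent entries are positive).
3 positive, 0 negative.
(3, 0) - Riemannian (positive definite)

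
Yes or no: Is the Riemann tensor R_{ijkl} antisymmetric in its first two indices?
R_{ijkl} = -R_{jikl} (follows from metric compatibility).
Yes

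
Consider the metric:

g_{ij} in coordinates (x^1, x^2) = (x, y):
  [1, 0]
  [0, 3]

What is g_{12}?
With x^1 = x, x^2 = y, g_{12} = g_{xy} is the row-1, column-2 entry of the matrix.
g_{12} = 0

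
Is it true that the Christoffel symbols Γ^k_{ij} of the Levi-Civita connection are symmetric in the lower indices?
The Levi-Civita connection is torsion-free, which is exactly Γ^k_{ij} = Γ^k_{ji}.
Yes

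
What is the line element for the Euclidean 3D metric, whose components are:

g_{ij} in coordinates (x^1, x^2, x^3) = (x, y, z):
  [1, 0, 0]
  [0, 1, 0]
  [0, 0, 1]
ds^2 = g_{ij} dx^i dx^j; only the non-zero components contribute.
ds^2 = dx^2 + dy^2 + dz^2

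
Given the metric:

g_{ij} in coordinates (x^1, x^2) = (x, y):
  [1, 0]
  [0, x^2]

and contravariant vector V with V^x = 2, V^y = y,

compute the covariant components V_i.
V_i = g_{ij} V^j:
V_x = (1)(2) + (0)(y) = 2
V_y = (0)(2) + (x^2)(y) = x^2*y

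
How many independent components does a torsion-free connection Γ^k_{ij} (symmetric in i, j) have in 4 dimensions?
Γ^k_{ij} has n choices for the upper index and n(n+1)/2 independent symmetric lower index pairs.
Total = 4 × 4×5/2 = 4 × 10 = 40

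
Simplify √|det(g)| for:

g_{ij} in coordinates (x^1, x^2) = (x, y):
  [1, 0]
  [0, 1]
det(g) = 1
√|det(g)| = 1
Volume element: dV = 1 dx dy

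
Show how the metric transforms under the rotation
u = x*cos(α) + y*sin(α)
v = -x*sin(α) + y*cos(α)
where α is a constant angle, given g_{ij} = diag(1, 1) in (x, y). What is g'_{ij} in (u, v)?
Invert the transformation: x = u*cos(α) - v*sin(α), y = u*sin(α) + v*cos(α)
g'_{ij} = (∂x^k/∂x'^i)(∂x^l/∂x'^j) g_{kl}; with g_{kl} = δ_{kl} this is Σ_k (∂x^k/∂x'^i)(∂x^k/∂x'^j).
Jacobian: ∂x/∂u = cos(α), ∂x/∂v = -sin(α), ∂y/∂u = sin(α), ∂y/∂v = cos(α)
g'_{uu} = (cos(α))(cos(α)) + (sin(α))(sin(α)) = 1
g'_{uv} = (cos(α))(-sin(α)) + (sin(α))(cos(α)) = 0
g'_{vv} = (-sin(α))(-sin(α)) + (cos(α))(cos(α)) = 1
g'_{ij} = diag(1, 1)
The Euclidean metric is invariant under rotations.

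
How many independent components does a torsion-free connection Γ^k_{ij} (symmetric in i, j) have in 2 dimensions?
Γ^k_{ij} has n choices for the upper index and n(n+1)/2 independent symmetric lower index pairs.
Total = 2 × 2×3/2 = 2 × 3 = 6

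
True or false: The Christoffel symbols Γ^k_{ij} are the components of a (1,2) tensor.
Under a change of coordinates Γ picks up an inhomogeneous term ∂²x/∂x'∂x'; e.g. Γ = 0 in Cartesian coordinates but Γ^r_{θθ} = -r in polar coordinates on the same flat plane.
False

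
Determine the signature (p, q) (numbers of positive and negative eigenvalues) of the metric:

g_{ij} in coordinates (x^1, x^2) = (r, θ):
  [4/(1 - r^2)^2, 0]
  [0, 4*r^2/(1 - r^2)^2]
The metric is diagonal, so its eigenvalues are the diagonal entries: 4/(1 - r^2)^2, 4*r^2/(1 - r^2)^2 (at a generic point, where coordinate-dependent entries are positive).
2 positive, 0 negative.
(2, 0) - Riemannian (positive definite)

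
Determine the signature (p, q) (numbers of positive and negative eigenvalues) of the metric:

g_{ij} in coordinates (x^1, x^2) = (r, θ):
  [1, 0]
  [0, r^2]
The metric is diagonal, so its eigenvalues are the diagonal entries: 1, r^2 (at a generic point, where coordinate-dependent entries are positive).
2 positive, 0 negative.
(2, 0) - Riemannian (positive definite)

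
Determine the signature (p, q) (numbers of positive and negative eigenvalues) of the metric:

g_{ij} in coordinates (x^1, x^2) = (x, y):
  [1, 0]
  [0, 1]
The metric is diagonal, so its eigenvalues are the diagonal entries: 1, 1 (at a generic point, where coordinate-dependent entries are positive).
2 positive, 0 negative.
(2, 0) - Riemannian (positive definite)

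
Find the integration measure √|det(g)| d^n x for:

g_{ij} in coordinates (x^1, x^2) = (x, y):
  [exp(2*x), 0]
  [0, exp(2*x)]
det(g) = exp(4*x)
√|det(g)| = exp(2*x)
Volume element: dV = exp(2*x) dx dy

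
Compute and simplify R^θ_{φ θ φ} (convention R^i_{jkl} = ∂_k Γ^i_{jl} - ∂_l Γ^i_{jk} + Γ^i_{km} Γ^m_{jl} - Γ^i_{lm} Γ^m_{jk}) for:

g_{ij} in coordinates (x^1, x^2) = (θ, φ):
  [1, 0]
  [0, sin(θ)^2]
Non-zero Christoffel symbols (Γ^k_{ij} = Γ^k_{ji}):
Γ^θ_{φ φ} = -sin(2*θ)/2
Γ^φ_{θ φ} = 1/tan(θ)
R^θ_{φ θ φ} = ∂_θ Γ^θ_{φ φ} - ∂_φ Γ^θ_{φ θ} + Γ^θ_{θ m} Γ^m_{φ φ} - Γ^θ_{φ m} Γ^m_{φ θ}
  = (-cos(2*θ)) - (0) + (0) - (-cos(θ)^2) = sin(θ)^2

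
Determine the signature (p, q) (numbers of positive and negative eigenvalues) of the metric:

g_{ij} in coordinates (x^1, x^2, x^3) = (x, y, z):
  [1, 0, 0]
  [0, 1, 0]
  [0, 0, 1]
The metric is diagonal, so its eigenvalues are the diagonal entries: 1, 1, 1 (at a generic point, where coordinate-dependent entries are positive).
3 positive, 0 negative.
(3, 0) - Riemannian (positive definite)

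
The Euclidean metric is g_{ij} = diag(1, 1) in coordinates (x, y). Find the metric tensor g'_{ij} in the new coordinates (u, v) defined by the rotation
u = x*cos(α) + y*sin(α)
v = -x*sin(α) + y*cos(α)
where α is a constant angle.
Invert the transformation: x = u*cos(α) - v*sin(α), y = u*sin(α) + v*cos(α)
g'_{ij} = (∂x^k/∂x'^i)(∂x^l/∂x'^j) g_{kl}; with g_{kl} = δ_{kl} this is Σ_k (∂x^k/∂x'^i)(∂x^k/∂x'^j).
Jacobian: ∂x/∂u = cos(α), ∂x/∂v = -sin(α), ∂y/∂u = sin(α), ∂y/∂v = cos(α)
g'_{uu} = (cos(α))(cos(α)) + (sin(α))(sin(α)) = 1
g'_{uv} = (cos(α))(-sin(α)) + (sin(α))(cos(α)) = 0
g'_{vv} = (-sin(α))(-sin(α)) + (cos(α))(cos(α)) = 1
g'_{ij} = diag(1, 1)
The Euclidean metric is invariant under rotations.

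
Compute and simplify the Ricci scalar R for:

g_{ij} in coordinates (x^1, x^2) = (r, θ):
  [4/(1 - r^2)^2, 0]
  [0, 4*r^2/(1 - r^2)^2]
Non-zero Christoffel symbols (Γ^k_{ij} = Γ^k_{ji}):
Γ^r_{r r} = 2*r/(1 - r^2)
Γ^r_{θ θ} = (r^3 + r)/(r^2 - 1)
Γ^θ_{r θ} = (-r^2 - 1)/(r^3 - r)
Ricci tensor (R_{ij} = R^k_{ikj}): R_{rr} = -4/(r^2 - 1)^2, R_{rθ} = 0, R_{θθ} = -4*r^2/(r^2 - 1)^2
Inverse metric: g^{rr} = (1 - r^2)^2/4, g^{θθ} = (1 - r^2)^2/(4*r^2)
R = g^{ij} R_{ij} = ((1 - r^2)^2/4)(-4/(r^2 - 1)^2) + ((1 - r^2)^2/(4*r^2))(-4*r^2/(r^2 - 1)^2) = -2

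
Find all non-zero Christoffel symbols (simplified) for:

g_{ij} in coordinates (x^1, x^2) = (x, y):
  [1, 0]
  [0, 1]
Using Γ^k_{ij} = (1/2) g^{km} (∂_i g_{mj} + ∂_j g_{mi} - ∂_m g_{ij}); the metric is diagonal, so only the m = k term contributes.
Every metric component is constant, so all ∂_m g_{ij} = 0 and every Christoffel symbol vanishes.
All Christoffel symbols are zero.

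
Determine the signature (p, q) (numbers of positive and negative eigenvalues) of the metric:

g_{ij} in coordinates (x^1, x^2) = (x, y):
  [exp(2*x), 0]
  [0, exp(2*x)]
The metric is diagonal, so its eigenvalues are the diagonal entries: exp(2*x), exp(2*x) (at a generic point, where coordinate-dependent entries are positive).
2 positive, 0 negative.
(2, 0) - Riemannian (positive definite)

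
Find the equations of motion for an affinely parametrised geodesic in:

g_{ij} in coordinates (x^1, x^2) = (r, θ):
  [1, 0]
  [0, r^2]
Geodesic equation: d^2x^k/dλ^2 + Γ^k_{ij} (dx^i/dλ)(dx^j/dλ) = 0.
Non-zero Christoffel symbols:
Γ^r_{θ θ} = -r
Γ^θ_{r θ} = 1/r
Substituting (the symmetric pair Γ^k_{ij}, Γ^k_{ji} combines into a factor 2):
d^2r/dλ^2 - r (dθ/dλ)^2 = 0
d^2θ/dλ^2 + (2/r) (dr/dλ)(dθ/dλ) = 0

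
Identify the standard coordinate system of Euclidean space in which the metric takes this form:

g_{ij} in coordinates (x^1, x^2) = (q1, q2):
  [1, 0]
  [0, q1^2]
The line element ds^2 = dq1^2 + q1^2 dq2^2 is dr^2 + r^2 dθ^2 with q1 = r, q2 = θ.
polar coordinates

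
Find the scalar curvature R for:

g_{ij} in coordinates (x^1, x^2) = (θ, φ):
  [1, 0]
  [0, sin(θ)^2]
Non-zero Christoffel symbols (Γ^k_{ij} = Γ^k_{ji}):
Γ^θ_{φ φ} = -sin(2*θ)/2
Γ^φ_{θ φ} = 1/tan(θ)
Ricci tensor (R_{ij} = R^k_{ikj}): R_{θθ} = 1, R_{θφ} = 0, R_{φφ} = sin(θ)^2
Inverse metric: g^{θθ} = 1, g^{φφ} = 1/sin(θ)^2
R = g^{ij} R_{ij} = (1)(1) + (1/sin(θ)^2)(sin(θ)^2) = 2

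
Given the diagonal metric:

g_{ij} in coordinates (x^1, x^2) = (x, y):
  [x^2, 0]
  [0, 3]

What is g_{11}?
With x^1 = x, x^2 = y, g_{11} = g_{xx} is the row-1, column-1 entry of the matrix.
g_{11} = x^2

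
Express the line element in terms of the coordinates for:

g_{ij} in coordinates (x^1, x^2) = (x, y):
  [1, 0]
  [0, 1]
ds^2 = g_{ij} dx^i dx^j; only the non-zero components contribute.
ds^2 = dx^2 + dy^2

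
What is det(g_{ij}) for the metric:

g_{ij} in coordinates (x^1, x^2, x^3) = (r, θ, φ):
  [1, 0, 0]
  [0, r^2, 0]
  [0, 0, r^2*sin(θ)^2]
Diagonal metric: det(g) = g_{11}·g_{22}·g_{33}
= (1)·(r^2)·(r^2*sin(θ)^2)
det(g) = r^4*sin(θ)^2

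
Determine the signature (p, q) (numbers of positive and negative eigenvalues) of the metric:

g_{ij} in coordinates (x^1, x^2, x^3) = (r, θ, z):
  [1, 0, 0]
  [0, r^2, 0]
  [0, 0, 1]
The metric is diagonal, so its eigenvalues are the diagonal entries: 1, r^2, 1 (at a generic point, where coordinate-dependent entries are positive).
3 positive, 0 negative.
(3, 0) - Riemannian (positive definite)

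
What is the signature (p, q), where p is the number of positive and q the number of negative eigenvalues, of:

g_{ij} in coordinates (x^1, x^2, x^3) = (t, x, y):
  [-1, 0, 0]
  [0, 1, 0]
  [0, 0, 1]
The metric is diagonal, so its eigenvalues are the diagonal entries: -1, 1, 1 (at a generic point, where coordinate-dependent entries are positive).
2 positive, 1 negative.
(2, 1) - Lorentzian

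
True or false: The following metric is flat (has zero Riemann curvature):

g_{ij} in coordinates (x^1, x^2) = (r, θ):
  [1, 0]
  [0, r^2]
Non-zero Christoffel symbols:
Γ^r_{θ θ} = -r
Γ^θ_{r θ} = 1/r
Ricci tensor: R_{rr} = 0, R_{rθ} = 0, R_{θθ} = 0
All R_{ij} vanish; in 2 dimensions the Riemann tensor is fully determined by the Ricci tensor, so R^i_{jkl} = 0: the metric is flat (curvilinear coordinates on flat space).
True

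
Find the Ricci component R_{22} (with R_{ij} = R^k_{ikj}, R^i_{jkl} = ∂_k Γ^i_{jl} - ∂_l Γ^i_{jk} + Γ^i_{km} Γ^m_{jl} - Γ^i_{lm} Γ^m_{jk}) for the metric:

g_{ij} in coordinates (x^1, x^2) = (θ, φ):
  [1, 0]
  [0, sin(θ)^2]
Non-zero Christoffel symbols (Γ^k_{ij} = Γ^k_{ji}):
Γ^θ_{φ φ} = -sin(2*θ)/2
Γ^φ_{θ φ} = 1/tan(θ)
R^θ_{φ θ φ} = ∂_θ Γ^θ_{φ φ} - ∂_φ Γ^θ_{φ θ} + Γ^θ_{θ m} Γ^m_{φ φ} - Γ^θ_{φ m} Γ^m_{φ θ}
  = (-cos(2*θ)) - (0) + (0) - (-cos(θ)^2) = sin(θ)^2
R^φ_{φ φ φ} = 0 (a repeated index in an antisymmetric pair)
R_{φφ} = R^θ_{φ θ φ} + R^φ_{φ φ φ} = (sin(θ)^2) + (0) = sin(θ)^2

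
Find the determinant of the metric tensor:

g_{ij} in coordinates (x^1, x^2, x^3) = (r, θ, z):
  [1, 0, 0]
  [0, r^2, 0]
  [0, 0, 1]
Diagonal metric: det(g) = g_{11}·g_{22}·g_{33}
= (1)·(r^2)·(1)
det(g) = r^2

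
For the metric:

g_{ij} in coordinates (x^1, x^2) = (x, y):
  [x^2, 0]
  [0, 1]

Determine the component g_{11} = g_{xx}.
With x^1 = x, x^2 = y, g_{11} = g_{xx} is the row-1, column-1 entry of the matrix.
g_{11} = x^2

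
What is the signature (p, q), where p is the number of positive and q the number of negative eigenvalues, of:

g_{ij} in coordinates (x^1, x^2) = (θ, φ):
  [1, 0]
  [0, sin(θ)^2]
The metric is diagonal, so its eigenvalues are the diagonal entries: 1, sin(θ)^2 (at a generic point, where coordinate-dependent entries are positive).
2 positive, 0 negative.
(2, 0) - Riemannian (positive definite)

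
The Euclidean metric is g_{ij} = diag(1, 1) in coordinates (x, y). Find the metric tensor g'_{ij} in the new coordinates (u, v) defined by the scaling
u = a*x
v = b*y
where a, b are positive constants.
Invert the transformation: x = u/a, y = v/b
g'_{ij} = (∂x^k/∂x'^i)(∂x^l/∂x'^j) g_{kl}; with g_{kl} = δ_{kl} this is Σ_k (∂x^k/∂x'^i)(∂x^k/∂x'^j).
Jacobian: ∂x/∂u = 1/a, ∂x/∂v = 0, ∂y/∂u = 0, ∂y/∂v = 1/b
g'_{uu} = (1/a)(1/a) + (0)(0) = 1/a^2
g'_{uv} = (1/a)(0) + (0)(1/b) = 0
g'_{vv} = (0)(0) + (1/b)(1/b) = 1/b^2
g'_{ij} = diag(1/a^2, 1/b^2)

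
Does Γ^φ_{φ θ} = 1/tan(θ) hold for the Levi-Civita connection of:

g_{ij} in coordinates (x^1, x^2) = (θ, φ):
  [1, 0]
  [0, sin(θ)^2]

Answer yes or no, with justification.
Γ^φ_{φ θ} = (1/2) g^{φφ} (∂_φ g_{φθ} + ∂_θ g_{φφ} - ∂_φ g_{φθ}) = (1/2)(1/sin(θ)^2)((0) + (sin(2*θ)) - (0)) = 1/tan(θ)
This equals the proposed value 1/tan(θ).
Yes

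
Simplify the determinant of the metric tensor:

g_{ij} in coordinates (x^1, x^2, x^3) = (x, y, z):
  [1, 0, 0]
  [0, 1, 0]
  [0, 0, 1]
Diagonal metric: det(g) = g_{11}·g_{22}·g_{33}
= (1)·(1)·(1)
det(g) = 1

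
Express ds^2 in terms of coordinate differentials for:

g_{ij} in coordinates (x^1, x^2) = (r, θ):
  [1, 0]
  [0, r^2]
ds^2 = g_{ij} dx^i dx^j; only the non-zero components contribute.
ds^2 = dr^2 + r^2 dθ^2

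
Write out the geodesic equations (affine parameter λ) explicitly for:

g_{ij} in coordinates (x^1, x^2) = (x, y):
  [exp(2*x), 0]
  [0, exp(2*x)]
Geodesic equation: d^2x^k/dλ^2 + Γ^k_{ij} (dx^i/dλ)(dx^j/dλ) = 0.
Non-zero Christoffel symbols:
Γ^x_{x x} = 1
Γ^x_{y y} = -1
Γ^y_{x y} = 1
Substituting (the symmetric pair Γ^k_{ij}, Γ^k_{ji} combines into a factor 2):
d^2x/dλ^2 + (dx/dλ)^2 - (dy/dλ)^2 = 0
d^2y/dλ^2 + 2 (dx/dλ)(dy/dλ) = 0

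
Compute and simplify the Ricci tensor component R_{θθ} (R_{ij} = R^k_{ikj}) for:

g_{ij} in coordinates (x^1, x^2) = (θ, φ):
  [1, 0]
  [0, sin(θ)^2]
Non-zero Christoffel symbols (Γ^k_{ij} = Γ^k_{ji}):
Γ^θ_{φ φ} = -sin(2*θ)/2
Γ^φ_{θ φ} = 1/tan(θ)
R^θ_{θ θ θ} = 0 (a repeated index in an antisymmetric pair)
R^φ_{θ φ θ} = ∂_φ Γ^φ_{θ θ} - ∂_θ Γ^φ_{θ φ} + Γ^φ_{φ m} Γ^m_{θ θ} - Γ^φ_{θ m} Γ^m_{θ φ}
  = (0) - (-1/sin(θ)^2) + (0) - (1/tan(θ)^2) = 1
R_{θθ} = R^θ_{θ θ θ} + R^φ_{θ φ θ} = (0) + (1) = 1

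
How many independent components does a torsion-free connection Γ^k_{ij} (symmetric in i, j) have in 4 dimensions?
Γ^k_{ij} has n choices for the upper index and n(n+1)/2 independent symmetric lower index pairs.
Total = 4 × 4×5/2 = 4 × 10 = 40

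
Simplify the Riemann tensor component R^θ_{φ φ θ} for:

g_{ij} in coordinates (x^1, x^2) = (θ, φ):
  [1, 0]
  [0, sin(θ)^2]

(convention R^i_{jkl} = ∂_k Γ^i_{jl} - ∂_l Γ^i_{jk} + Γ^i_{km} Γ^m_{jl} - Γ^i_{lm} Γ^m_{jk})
Non-zero Christoffel symbols (Γ^k_{ij} = Γ^k_{ji}):
Γ^θ_{φ φ} = -sin(2*θ)/2
Γ^φ_{θ φ} = 1/tan(θ)
R^θ_{φ φ θ} = ∂_φ Γ^θ_{φ θ} - ∂_θ Γ^θ_{φ φ} + Γ^θ_{φ m} Γ^m_{φ θ} - Γ^θ_{θ m} Γ^m_{φ φ}
  = (0) - (-cos(2*θ)) + (-cos(θ)^2) - (0) = -sin(θ)^2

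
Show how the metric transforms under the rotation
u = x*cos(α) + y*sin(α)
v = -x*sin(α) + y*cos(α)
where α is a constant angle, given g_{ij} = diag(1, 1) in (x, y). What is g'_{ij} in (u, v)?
Invert the transformation: x = u*cos(α) - v*sin(α), y = u*sin(α) + v*cos(α)
g'_{ij} = (∂x^k/∂x'^i)(∂x^l/∂x'^j) g_{kl}; with g_{kl} = δ_{kl} this is Σ_k (∂x^k/∂x'^i)(∂x^k/∂x'^j).
Jacobian: ∂x/∂u = cos(α), ∂x/∂v = -sin(α), ∂y/∂u = sin(α), ∂y/∂v = cos(α)
g'_{uu} = (cos(α))(cos(α)) + (sin(α))(sin(α)) = 1
g'_{uv} = (cos(α))(-sin(α)) + (sin(α))(cos(α)) = 0
g'_{vv} = (-sin(α))(-sin(α)) + (cos(α))(cos(α)) = 1
g'_{ij} = diag(1, 1)
The Euclidean metric is invariant under rotations.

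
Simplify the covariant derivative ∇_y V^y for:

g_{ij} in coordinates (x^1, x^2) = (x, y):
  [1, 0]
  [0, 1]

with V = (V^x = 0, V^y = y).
All Christoffel symbols are zero.
∇_y V^y = ∂_y V^y + Γ^y_{y j} V^j
  = (1) + (0)(0) + (0)(y)
  = 1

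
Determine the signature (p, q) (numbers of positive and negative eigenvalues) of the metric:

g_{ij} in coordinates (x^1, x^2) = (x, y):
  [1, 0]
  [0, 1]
The metric is diagonal, so its eigenvalues are the diagonal entries: 1, 1 (at a generic point, where coordinate-dependent entries are positive).
2 positive, 0 negative.
(2, 0) - Riemannian (positive definite)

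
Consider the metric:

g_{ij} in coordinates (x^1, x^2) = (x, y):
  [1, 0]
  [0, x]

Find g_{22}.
With x^1 = x, x^2 = y, g_{22} = g_{yy} is the row-2, column-2 entry of the matrix.
g_{22} = x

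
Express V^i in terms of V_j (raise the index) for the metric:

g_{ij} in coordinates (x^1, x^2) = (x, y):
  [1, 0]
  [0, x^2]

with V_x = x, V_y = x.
Inverse metric (diagonal): g^{xx} = 1, g^{yy} = 1/x^2
V^i = g^{ij} V_j:
V^x = (1)(x) + (0)(x) = x
V^y = (0)(x) + (1/x^2)(x) = 1/x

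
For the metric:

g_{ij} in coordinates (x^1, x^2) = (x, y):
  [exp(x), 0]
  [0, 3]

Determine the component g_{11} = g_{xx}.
With x^1 = x, x^2 = y, g_{11} = g_{xx} is the row-1, column-1 entry of the matrix.
g_{11} = exp(x)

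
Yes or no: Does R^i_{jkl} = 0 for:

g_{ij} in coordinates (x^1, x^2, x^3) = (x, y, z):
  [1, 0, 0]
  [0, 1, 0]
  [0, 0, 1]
All metric components are constant, so every Christoffel symbol vanishes and R^i_{jkl} = 0.
Yes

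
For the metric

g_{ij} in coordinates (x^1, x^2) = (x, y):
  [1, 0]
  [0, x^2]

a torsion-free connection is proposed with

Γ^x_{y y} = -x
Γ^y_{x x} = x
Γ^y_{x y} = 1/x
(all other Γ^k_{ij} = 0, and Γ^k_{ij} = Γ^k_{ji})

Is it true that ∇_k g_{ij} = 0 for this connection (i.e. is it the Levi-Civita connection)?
Using ∇_k g_{ij} = ∂_k g_{ij} - Γ^m_{ki} g_{mj} - Γ^m_{kj} g_{im}:
∇_x g_{xy} = (0) - (x^3) - (0) = -x^3 ≠ 0
So the connection is not metric compatible (it is not the Levi-Civita connection).
No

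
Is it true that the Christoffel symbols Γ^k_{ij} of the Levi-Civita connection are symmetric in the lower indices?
The Levi-Civita connection is torsion-free, which is exactly Γ^k_{ij} = Γ^k_{ji}.
Yes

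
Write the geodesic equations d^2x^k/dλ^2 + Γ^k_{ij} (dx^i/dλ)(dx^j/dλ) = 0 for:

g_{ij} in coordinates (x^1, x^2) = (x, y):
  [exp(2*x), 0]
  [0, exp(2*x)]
Geodesic equation: d^2x^k/dλ^2 + Γ^k_{ij} (dx^i/dλ)(dx^j/dλ) = 0.
Non-zero Christoffel symbols:
Γ^x_{x x} = 1
Γ^x_{y y} = -1
Γ^y_{x y} = 1
Substituting (the symmetric pair Γ^k_{ij}, Γ^k_{ji} combines into a factor 2):
d^2x/dλ^2 + (dx/dλ)^2 - (dy/dλ)^2 = 0
d^2y/dλ^2 + 2 (dx/dλ)(dy/dλ) = 0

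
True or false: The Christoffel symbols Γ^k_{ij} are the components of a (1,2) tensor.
Under a change of coordinates Γ picks up an inhomogeneous term ∂²x/∂x'∂x'; e.g. Γ = 0 in Cartesian coordinates but Γ^r_{θθ} = -r in polar coordinates on the same flat plane.
False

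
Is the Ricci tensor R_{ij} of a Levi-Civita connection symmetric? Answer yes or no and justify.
R_{ij} = R^k_{ikj}; the pair symmetry R_{kilj} = R_{ljki} gives R_{ij} = R_{ji}.
Yes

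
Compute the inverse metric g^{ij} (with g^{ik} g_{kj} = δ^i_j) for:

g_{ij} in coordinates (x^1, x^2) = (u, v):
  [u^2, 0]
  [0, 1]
The metric is diagonal, so g^{ij} is diagonal with entries 1/g_{ii}: diag(1/(u^2), 1).
g^{ij}:
  [1/u^2, 0]
  [0, 1]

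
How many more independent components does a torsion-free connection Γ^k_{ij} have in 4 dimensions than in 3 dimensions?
Independent components in n dimensions: n × n(n+1)/2 = n^2(n+1)/2.
4D: 4 × 10 = 40
3D: 3 × 6 = 18
Difference = 40 - 18 = 22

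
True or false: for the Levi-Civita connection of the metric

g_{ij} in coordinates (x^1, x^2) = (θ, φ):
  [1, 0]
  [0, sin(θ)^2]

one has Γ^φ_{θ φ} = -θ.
Γ^φ_{θ φ} = (1/2) g^{φφ} (∂_θ g_{φφ} + ∂_φ g_{φθ} - ∂_φ g_{θφ}) = (1/2)(1/sin(θ)^2)((sin(2*θ)) + (0) - (0)) = 1/tan(θ)
This differs from the proposed value -θ.
False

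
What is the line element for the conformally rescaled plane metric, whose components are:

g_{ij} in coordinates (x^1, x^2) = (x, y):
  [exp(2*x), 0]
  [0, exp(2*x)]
ds^2 = g_{ij} dx^i dx^j; only the non-zero components contribute.
ds^2 = exp(2*x) dx^2 + exp(2*x) dy^2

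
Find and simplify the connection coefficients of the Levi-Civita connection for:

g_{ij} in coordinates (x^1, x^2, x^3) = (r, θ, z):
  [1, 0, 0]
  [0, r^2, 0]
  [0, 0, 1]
Using Γ^k_{ij} = (1/2) g^{km} (∂_i g_{mj} + ∂_j g_{mi} - ∂_m g_{ij}); the metric is diagonal, so only the m = k term contributes.
Non-zero symbols (using the symmetry Γ^k_{ij} = Γ^k_{ji}):
Γ^r_{θ θ} = (1/2) g^{rr} (∂_θ g_{rθ} + ∂_θ g_{rθ} - ∂_r g_{θθ}) = (1/2)(1)((0) + (0) - (2*r)) = -r
Γ^θ_{r θ} = (1/2) g^{θθ} (∂_r g_{θθ} + ∂_θ g_{θr} - ∂_θ g_{rθ}) = (1/2)(1/r^2)((2*r) + (0) - (0)) = 1/r
All other Christoffel symbols are zero.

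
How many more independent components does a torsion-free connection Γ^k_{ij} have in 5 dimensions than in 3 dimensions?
Independent components in n dimensions: n × n(n+1)/2 = n^2(n+1)/2.
5D: 5 × 15 = 75
3D: 3 × 6 = 18
Difference = 75 - 18 = 57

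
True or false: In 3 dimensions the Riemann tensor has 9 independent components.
n^2(n^2-1)/12 = 9·8/12 = 6 independent components for n = 3.
False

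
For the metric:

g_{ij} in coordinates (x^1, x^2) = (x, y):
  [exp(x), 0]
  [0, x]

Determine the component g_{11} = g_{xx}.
With x^1 = x, x^2 = y, g_{11} = g_{xx} is the row-1, column-1 entry of the matrix.
g_{11} = exp(x)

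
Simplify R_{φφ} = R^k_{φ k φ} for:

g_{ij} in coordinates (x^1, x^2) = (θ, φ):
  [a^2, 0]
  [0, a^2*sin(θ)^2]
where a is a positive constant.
Non-zero Christoffel symbols (Γ^k_{ij} = Γ^k_{ji}):
Γ^θ_{φ φ} = -sin(2*θ)/2
Γ^φ_{θ φ} = 1/tan(θ)
R^θ_{φ θ φ} = ∂_θ Γ^θ_{φ φ} - ∂_φ Γ^θ_{φ θ} + Γ^θ_{θ m} Γ^m_{φ φ} - Γ^θ_{φ m} Γ^m_{φ θ}
  = (-cos(2*θ)) - (0) + (0) - (-cos(θ)^2) = sin(θ)^2
R^φ_{φ φ φ} = 0 (a repeated index in an antisymmetric pair)
R_{φφ} = R^θ_{φ θ φ} + R^φ_{φ φ φ} = (sin(θ)^2) + (0) = sin(θ)^2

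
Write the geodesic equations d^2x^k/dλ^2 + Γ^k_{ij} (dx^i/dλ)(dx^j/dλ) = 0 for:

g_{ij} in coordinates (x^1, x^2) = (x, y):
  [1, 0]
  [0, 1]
Geodesic equation: d^2x^k/dλ^2 + Γ^k_{ij} (dx^i/dλ)(dx^j/dλ) = 0.
All Christoffel symbols vanish, so the geodesics are straight lines:
d^2x/dλ^2 = 0
d^2y/dλ^2 = 0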